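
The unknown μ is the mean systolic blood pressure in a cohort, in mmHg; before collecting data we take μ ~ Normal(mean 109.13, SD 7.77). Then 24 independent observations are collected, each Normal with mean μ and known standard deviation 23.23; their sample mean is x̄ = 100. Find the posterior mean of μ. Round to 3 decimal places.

Posterior mean ≈ 102.478

Prior precision 1/τ₀² = 1/7.77² = 0.0165637; data precision n/σ² = 24/23.23² = 0.0444747.
Posterior precision = 0.0165637 + 0.0444747 = 0.0610384.
Posterior mean = (0.0165637·109.13 + 0.0444747·100) / 0.0610384 = 102.478.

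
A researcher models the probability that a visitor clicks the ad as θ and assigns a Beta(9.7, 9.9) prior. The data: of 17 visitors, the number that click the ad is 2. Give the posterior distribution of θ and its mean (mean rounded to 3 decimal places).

The binomial likelihood is conjugate to the Beta prior: with 2 successes and 15 failures, the posterior is Beta(9.7+2, 9.9+15) = Beta(11.7, 24.9).
Posterior mean = α/(α+β) = 11.7/36.6 = 0.320.

Posterior: Beta(11.7, 24.9); mean ≈ 0.320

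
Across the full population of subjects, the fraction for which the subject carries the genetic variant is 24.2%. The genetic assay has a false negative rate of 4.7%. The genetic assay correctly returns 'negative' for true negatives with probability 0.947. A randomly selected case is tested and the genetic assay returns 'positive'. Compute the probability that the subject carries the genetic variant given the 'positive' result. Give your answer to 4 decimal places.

Write H for 'the subject carries the genetic variant'. Prior odds H:¬H = 0.242/0.758 = 0.31926. For the 'positive' outcome, the likelihood ratio is 0.953/0.053 = 17.981.
Posterior odds = 0.31926 × 17.981 = 5.7407, so P(H|E) = 5.7407/(1+5.7407) = 0.8516.

P(H | E) ≈ 0.8516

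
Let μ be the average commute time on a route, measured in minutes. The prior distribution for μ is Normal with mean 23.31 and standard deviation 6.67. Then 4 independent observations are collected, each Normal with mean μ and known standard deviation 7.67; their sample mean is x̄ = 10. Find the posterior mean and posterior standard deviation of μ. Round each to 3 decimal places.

Posterior mean ≈ 13.307; posterior SD ≈ 3.325

With known σ, the Normal prior is conjugate. Weight on the data is w = (n/σ²)/(n/σ² + 1/τ₀²) = 0.0679938/(0.0679938+0.0224775) = 0.75155.
Posterior mean = w·x̄ + (1−w)·μ₀ = 0.75155·10 + 0.24845·23.31 = 13.307. Posterior variance = 1/(0.0679938+0.0224775) = 11.0532, so SD = 3.325.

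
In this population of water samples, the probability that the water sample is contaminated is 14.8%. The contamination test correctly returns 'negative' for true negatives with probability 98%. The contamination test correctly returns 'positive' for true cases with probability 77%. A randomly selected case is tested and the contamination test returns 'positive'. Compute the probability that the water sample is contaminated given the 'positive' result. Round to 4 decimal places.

Write H for 'the water sample is contaminated'. Prior odds H:¬H = 0.148/0.852 = 0.17371. For the 'positive' outcome, the likelihood ratio is 0.77/0.02 = 38.500.
Posterior odds = 0.17371 × 38.500 = 6.6878, so P(H|E) = 6.6878/(1+6.6878) = 0.8699.

P(H | E) ≈ 0.8699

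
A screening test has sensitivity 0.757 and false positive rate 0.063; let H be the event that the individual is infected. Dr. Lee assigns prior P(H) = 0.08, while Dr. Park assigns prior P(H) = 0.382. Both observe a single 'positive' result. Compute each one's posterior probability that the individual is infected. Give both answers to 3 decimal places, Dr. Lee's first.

P('+'|H) = 0.757, P('+'|¬H) = 0.063.
Dr. Lee: numerator 0.757·0.08 = 0.060560; evidence = 0.060560+0.063·0.92 = 0.11852; posterior = 0.511.
Dr. Park: numerator 0.757·0.382 = 0.28917; evidence = 0.28917+0.063·0.618 = 0.32811; posterior = 0.881.

Dr. Lee: 0.511; Dr. Park: 0.881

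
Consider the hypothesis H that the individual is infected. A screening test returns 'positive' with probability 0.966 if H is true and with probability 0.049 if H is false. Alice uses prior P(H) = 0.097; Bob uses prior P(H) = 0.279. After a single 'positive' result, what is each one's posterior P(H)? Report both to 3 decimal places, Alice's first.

The likelihood ratio for a 'positive' result is 0.966/0.049 = 19.714.
Alice: prior odds 0.097/0.903 = 0.10742; posterior odds 2.1177; posterior probability 0.679.
Bob: prior odds 0.279/0.721 = 0.38696; posterior odds 7.6287; posterior probability 0.884.

Alice: 0.679; Bob: 0.884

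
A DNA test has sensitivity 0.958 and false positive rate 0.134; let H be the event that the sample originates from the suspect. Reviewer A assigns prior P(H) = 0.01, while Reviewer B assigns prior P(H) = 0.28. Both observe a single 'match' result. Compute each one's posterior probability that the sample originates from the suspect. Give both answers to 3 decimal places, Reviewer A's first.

Reviewer A: 0.067; Reviewer B: 0.735

P('+'|H) = 0.958, P('+'|¬H) = 0.134.
Reviewer A: numerator 0.958·0.01 = 0.0095800; evidence = 0.0095800+0.134·0.99 = 0.14224; posterior = 0.067.
Reviewer B: numerator 0.958·0.28 = 0.26824; evidence = 0.26824+0.134·0.72 = 0.36472; posterior = 0.735.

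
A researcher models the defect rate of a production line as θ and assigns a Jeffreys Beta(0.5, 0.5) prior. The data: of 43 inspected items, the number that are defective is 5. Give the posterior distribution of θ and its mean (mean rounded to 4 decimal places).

The binomial likelihood is conjugate to the Beta prior: with 5 successes and 38 failures, the posterior is Beta(0.5+5, 0.5+38) = Beta(5.5, 38.5).
E[θ | data] = 5.5/(5.5+38.5) = 0.1250.

Posterior: Beta(5.5, 38.5); mean ≈ 0.1250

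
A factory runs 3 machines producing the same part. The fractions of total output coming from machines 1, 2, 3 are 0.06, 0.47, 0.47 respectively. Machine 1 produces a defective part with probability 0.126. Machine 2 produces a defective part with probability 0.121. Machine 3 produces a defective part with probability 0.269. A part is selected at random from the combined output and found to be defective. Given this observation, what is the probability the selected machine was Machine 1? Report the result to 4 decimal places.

P(defective|M1) = 0.126; P(defective|M2) = 0.121; P(defective|M3) = 0.269.
Prior × likelihood for each source: 0.06·0.126=0.007560, 0.47·0.121=0.05687, 0.47·0.269=0.1264. Summing gives P(defective) = 0.19086.
P(Machine 1 | defective) = 0.007560 / 0.19086 = 0.0396.

Posterior probability ≈ 0.0396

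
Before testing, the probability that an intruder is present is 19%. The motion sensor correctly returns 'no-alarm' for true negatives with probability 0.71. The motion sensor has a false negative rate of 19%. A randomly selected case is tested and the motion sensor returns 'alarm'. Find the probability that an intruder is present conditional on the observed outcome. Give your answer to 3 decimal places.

Write H for 'an intruder is present'. Prior odds H:¬H = 0.19/0.81 = 0.23457. For the 'alarm' outcome, the likelihood ratio is 0.81/0.29 = 2.7931.
Posterior odds = 0.23457 × 2.7931 = 0.65517, so P(H|E) = 0.65517/(1+0.65517) = 0.396.

P(H | E) ≈ 0.396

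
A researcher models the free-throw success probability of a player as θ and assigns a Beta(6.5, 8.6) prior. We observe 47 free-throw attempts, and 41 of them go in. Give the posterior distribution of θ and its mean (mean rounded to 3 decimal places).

Posterior: Beta(47.5, 14.6); mean ≈ 0.765

Observing 41 successes and 6 failures updates Beta(6.5, 8.6) by adding the success and failure counts to the two shape parameters: α = 6.5+41 = 47.5, β = 8.6+6 = 14.6.
E[θ | data] = 47.5/(47.5+14.6) = 0.765.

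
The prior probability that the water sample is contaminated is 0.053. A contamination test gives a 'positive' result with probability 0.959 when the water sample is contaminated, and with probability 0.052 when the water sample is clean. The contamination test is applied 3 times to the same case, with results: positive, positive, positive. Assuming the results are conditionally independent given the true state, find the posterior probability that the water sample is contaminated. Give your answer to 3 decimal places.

Let H be the event that the water sample is contaminated; start with P(H) = 0.053. P('positive'|H) = 0.959, P('positive'|¬H) = 0.052.
Update on result 1 ('positive'): P(H) ← 0.959·0.0530 / (0.959·0.0530 + 0.052·0.9470) = 0.050827/0.10007 = 0.5079.
Update on result 2 ('positive'): P(H) ← 0.959·0.5079 / (0.959·0.5079 + 0.052·0.4921) = 0.48709/0.51267 = 0.9501.
Update on result 3 ('positive'): P(H) ← 0.959·0.9501 / (0.959·0.9501 + 0.052·0.0499) = 0.91113/0.91373 = 0.9972.

Posterior P(H) ≈ 0.997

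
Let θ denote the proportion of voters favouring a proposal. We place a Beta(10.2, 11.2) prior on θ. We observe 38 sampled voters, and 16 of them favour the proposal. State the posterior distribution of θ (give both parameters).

Posterior: Beta(26.2, 33.2)

Observing 16 successes and 22 failures updates Beta(10.2, 11.2) by adding the success and failure counts to the two shape parameters: α = 10.2+16 = 26.2, β = 11.2+22 = 33.2.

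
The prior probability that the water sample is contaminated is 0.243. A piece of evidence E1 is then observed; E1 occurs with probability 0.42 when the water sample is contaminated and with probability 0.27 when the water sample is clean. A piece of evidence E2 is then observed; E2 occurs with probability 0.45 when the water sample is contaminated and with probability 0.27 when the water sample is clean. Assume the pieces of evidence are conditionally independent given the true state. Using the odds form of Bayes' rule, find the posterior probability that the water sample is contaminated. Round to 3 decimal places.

Posterior probability ≈ 0.454

Prior odds = 0.243/(1−0.243) = 0.32100.
Likelihood ratio for E1 = 0.42/0.27 = 1.5556.
Likelihood ratio for E2 = 0.45/0.27 = 1.6667.
Posterior odds = prior odds × LR₁ × LR₂ = 0.83223.
Posterior probability = odds/(1+odds) = 0.83223/1.8322 = 0.454.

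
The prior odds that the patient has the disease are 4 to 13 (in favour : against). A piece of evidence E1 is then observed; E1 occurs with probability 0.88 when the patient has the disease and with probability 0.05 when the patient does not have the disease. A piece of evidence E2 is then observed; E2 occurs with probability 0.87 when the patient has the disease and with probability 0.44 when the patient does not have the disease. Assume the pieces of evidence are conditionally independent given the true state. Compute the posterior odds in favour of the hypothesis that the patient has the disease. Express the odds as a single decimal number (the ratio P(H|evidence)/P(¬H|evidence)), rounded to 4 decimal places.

Posterior odds ≈ 10.7077

Prior odds = 4/13 = 0.30769.
Likelihood ratio for E1 = 0.88/0.05 = 17.600.
Likelihood ratio for E2 = 0.87/0.44 = 1.9773.
Posterior odds = prior odds × LR₁ × LR₂ = 10.708.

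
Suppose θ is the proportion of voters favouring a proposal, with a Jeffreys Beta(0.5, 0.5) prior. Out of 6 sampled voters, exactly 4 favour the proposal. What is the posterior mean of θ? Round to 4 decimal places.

Posterior mean ≈ 0.6429

The binomial likelihood is conjugate to the Beta prior: with 4 successes and 2 failures, the posterior is Beta(0.5+4, 0.5+2) = Beta(4.5, 2.5).
E[θ | data] = 4.5/(4.5+2.5) = 0.6429.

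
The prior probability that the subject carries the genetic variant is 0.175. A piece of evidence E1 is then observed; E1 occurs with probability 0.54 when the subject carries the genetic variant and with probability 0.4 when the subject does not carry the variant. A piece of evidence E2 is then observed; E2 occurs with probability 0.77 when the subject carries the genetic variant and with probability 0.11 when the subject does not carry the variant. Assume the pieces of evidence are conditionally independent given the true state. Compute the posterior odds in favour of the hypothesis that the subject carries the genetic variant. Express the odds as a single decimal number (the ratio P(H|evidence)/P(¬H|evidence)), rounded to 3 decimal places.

Prior odds = 0.175/(1−0.175) = 0.21212. In log-odds, ln(0.21212) = -1.5506.
Add log likelihood ratios: ln(1.3500) + ln(7.0000) = 2.2460.
Posterior log-odds = 0.69542, so posterior odds = exp(0.69542) = 2.0045.

Posterior odds ≈ 2.005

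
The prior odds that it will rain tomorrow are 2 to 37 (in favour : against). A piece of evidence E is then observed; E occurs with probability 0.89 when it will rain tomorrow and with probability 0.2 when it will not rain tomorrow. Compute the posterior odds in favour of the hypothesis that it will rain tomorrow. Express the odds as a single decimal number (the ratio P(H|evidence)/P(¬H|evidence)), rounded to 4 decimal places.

Prior odds = 2/37 = 0.054054. In log-odds, ln(0.054054) = -2.9178.
Add log likelihood ratio: ln(4.4500) = 1.4929.
Posterior log-odds = -1.4249, so posterior odds = exp(-1.4249) = 0.24054.

Posterior odds ≈ 0.2405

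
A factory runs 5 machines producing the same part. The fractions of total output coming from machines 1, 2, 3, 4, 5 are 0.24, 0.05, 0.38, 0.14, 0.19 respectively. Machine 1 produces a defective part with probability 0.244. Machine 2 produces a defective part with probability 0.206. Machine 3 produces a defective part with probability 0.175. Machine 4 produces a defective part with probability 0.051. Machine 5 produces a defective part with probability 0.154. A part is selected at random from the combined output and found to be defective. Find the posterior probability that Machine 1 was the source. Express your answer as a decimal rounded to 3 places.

Tabulate prior·likelihood by source: [1] prior 0.24, lik 0.244, product 0.05856; [2] prior 0.05, lik 0.206, product 0.01030; [3] prior 0.38, lik 0.175, product 0.06650; [4] prior 0.14, lik 0.051, product 0.007140; [5] prior 0.19, lik 0.154, product 0.02926.
Normalizing constant = 0.17176; the posterior for Machine 1 is its product over the sum, 0.05856/0.17176 = 0.341.

Posterior probability ≈ 0.341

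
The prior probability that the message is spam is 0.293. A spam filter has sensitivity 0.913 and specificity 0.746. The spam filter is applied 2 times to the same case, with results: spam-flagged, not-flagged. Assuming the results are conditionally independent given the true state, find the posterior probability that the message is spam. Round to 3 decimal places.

With H the event that the message is spam, the joint likelihood of the observed sequence is P(data|H) = 0.913·0.087 = 0.079431 and P(data|¬H) = 0.254·0.746 = 0.18948.
Bayes: P(H|data) = 0.293·0.079431 / (0.293·0.079431 + 0.707·0.18948) = 0.023273/0.15724 = 0.1480.

Posterior P(H) ≈ 0.148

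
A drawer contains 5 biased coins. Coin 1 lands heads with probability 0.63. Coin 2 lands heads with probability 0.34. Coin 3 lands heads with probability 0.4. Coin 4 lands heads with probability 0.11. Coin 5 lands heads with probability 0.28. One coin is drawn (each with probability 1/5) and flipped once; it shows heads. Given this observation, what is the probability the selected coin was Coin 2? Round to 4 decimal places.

Tabulate prior·likelihood by source: [1] prior 0.2, lik 0.63, product 0.1260; [2] prior 0.2, lik 0.34, product 0.06800; [3] prior 0.2, lik 0.4, product 0.08000; [4] prior 0.2, lik 0.11, product 0.02200; [5] prior 0.2, lik 0.28, product 0.05600.
Normalizing constant = 0.35200; the posterior for Coin 2 is its product over the sum, 0.06800/0.35200 = 0.1932.

Posterior probability ≈ 0.1932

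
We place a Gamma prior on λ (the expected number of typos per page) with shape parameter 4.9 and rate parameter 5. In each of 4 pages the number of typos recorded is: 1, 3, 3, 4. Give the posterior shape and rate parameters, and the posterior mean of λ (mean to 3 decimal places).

Posterior: Gamma(shape=15.9, rate=9); mean ≈ 1.767

Total count ∑xᵢ = 11 over n = 4 pages.
Gamma is conjugate to the Poisson likelihood: posterior is Gamma(shape = 4.9+11 = 15.9, rate = 5+4 = 9).
E[λ | data] = 15.9/9 = 1.767.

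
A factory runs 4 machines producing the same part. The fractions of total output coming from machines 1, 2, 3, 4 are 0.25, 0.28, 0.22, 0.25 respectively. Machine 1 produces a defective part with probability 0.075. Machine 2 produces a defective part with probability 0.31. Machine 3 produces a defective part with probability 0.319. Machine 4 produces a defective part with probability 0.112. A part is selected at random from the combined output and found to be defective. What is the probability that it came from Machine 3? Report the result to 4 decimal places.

Posterior probability ≈ 0.3445

P(defective|M1) = 0.075; P(defective|M2) = 0.31; P(defective|M3) = 0.319; P(defective|M4) = 0.112.
Prior × likelihood for each source: 0.25·0.075=0.01875, 0.28·0.31=0.08680, 0.22·0.319=0.07018, 0.25·0.112=0.02800. Summing gives P(defective) = 0.20373.
P(Machine 3 | defective) = 0.07018 / 0.20373 = 0.3445.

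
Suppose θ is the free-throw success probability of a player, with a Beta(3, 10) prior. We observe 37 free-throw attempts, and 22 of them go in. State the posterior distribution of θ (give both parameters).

Observing 22 successes and 15 failures updates Beta(3, 10) by adding the success and failure counts to the two shape parameters: α = 3+22 = 25, β = 10+15 = 25.

Posterior: Beta(25, 25)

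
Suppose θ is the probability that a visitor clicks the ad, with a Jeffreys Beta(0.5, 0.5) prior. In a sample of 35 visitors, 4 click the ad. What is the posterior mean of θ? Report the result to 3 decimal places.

Posterior mean ≈ 0.125

The binomial likelihood is conjugate to the Beta prior: with 4 successes and 31 failures, the posterior is Beta(0.5+4, 0.5+31) = Beta(4.5, 31.5).
E[θ | data] = 4.5/(4.5+31.5) = 0.125.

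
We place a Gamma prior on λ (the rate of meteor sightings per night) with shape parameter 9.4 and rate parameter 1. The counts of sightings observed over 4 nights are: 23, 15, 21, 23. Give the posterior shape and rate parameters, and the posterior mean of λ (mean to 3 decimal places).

Posterior: Gamma(shape=91.4, rate=5); mean ≈ 18.280

Total count ∑xᵢ = 82 over n = 4 nights.
Gamma is conjugate to the Poisson likelihood: posterior is Gamma(shape = 9.4+82 = 91.4, rate = 1+4 = 5).
Posterior mean = shape/rate = 91.4/5 = 18.280.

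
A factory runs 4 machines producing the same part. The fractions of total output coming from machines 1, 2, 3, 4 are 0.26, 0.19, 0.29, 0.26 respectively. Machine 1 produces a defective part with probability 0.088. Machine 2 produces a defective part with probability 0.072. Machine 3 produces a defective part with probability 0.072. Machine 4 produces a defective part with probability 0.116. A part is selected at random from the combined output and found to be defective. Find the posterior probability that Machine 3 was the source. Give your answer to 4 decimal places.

Tabulate prior·likelihood by source: [1] prior 0.26, lik 0.088, product 0.02288; [2] prior 0.19, lik 0.072, product 0.01368; [3] prior 0.29, lik 0.072, product 0.02088; [4] prior 0.26, lik 0.116, product 0.03016.
Normalizing constant = 0.087600; the posterior for Machine 3 is its product over the sum, 0.02088/0.087600 = 0.2384.

Posterior probability ≈ 0.2384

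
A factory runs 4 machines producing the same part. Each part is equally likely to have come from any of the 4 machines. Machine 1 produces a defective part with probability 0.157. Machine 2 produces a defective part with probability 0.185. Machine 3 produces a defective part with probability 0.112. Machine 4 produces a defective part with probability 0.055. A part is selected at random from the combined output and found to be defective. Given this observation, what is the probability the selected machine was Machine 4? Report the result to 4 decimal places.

Posterior probability ≈ 0.1081

P(defective|M1) = 0.157; P(defective|M2) = 0.185; P(defective|M3) = 0.112; P(defective|M4) = 0.055.
Prior × likelihood for each source: 0.25·0.157=0.03925, 0.25·0.185=0.04625, 0.25·0.112=0.02800, 0.25·0.055=0.01375. Summing gives P(defective) = 0.12725.
P(Machine 4 | defective) = 0.01375 / 0.12725 = 0.1081.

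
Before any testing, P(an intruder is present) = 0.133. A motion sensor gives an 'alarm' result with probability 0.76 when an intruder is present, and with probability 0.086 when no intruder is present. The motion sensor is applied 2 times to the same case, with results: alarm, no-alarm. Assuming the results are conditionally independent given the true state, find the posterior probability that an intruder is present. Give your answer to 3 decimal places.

With H the event that an intruder is present, the joint likelihood of the observed sequence is P(data|H) = 0.76·0.24 = 0.18240 and P(data|¬H) = 0.086·0.914 = 0.078604.
Bayes: P(H|data) = 0.133·0.18240 / (0.133·0.18240 + 0.867·0.078604) = 0.024259/0.092409 = 0.2625.

Posterior P(H) ≈ 0.263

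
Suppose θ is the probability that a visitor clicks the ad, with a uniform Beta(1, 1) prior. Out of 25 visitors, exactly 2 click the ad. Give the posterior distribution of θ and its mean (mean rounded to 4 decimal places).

The binomial likelihood is conjugate to the Beta prior: with 2 successes and 23 failures, the posterior is Beta(1+2, 1+23) = Beta(3, 24).
E[θ | data] = 3/(3+24) = 0.1111.

Posterior: Beta(3, 24); mean ≈ 0.1111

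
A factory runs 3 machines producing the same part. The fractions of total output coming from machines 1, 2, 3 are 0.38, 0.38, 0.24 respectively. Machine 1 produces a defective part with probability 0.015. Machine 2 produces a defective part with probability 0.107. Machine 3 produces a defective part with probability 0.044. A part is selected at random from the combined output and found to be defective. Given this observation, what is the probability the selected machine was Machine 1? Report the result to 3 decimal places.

P(defective|M1) = 0.015; P(defective|M2) = 0.107; P(defective|M3) = 0.044.
Prior × likelihood for each source: 0.38·0.015=0.005700, 0.38·0.107=0.04066, 0.24·0.044=0.01056. Summing gives P(defective) = 0.056920.
P(Machine 1 | defective) = 0.005700 / 0.056920 = 0.100.

Posterior probability ≈ 0.100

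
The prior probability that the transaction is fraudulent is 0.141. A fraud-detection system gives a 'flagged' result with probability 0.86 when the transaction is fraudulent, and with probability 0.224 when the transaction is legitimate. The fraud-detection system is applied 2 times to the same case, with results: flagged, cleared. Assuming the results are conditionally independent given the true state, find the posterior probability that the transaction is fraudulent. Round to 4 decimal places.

Let H be the event that the transaction is fraudulent; start with P(H) = 0.141. P('flagged'|H) = 0.86, P('flagged'|¬H) = 0.224.
Update on result 1 ('flagged'): P(H) ← 0.86·0.1410 / (0.86·0.1410 + 0.224·0.8590) = 0.12126/0.31368 = 0.3866.
Update on result 2 ('cleared'): P(H) ← 0.14·0.3866 / (0.14·0.3866 + 0.776·0.6134) = 0.054121/0.53014 = 0.1021.

Posterior P(H) ≈ 0.1021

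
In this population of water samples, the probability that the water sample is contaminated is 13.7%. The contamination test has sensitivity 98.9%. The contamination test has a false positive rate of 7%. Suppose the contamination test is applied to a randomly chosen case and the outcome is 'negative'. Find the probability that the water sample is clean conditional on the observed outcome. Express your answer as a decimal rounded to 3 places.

P(¬H | E) ≈ 0.998

Write H for 'the water sample is contaminated'. Prior odds H:¬H = 0.137/0.863 = 0.15875. For the 'negative' outcome, the likelihood ratio is 0.011/0.93 = 0.011828.
Posterior odds = 0.15875 × 0.011828 = 0.0018777, so P(H|E) = 0.0018777/(1+0.0018777) = 0.002. Then P(¬H|E) = 1 − 0.002 = 0.998.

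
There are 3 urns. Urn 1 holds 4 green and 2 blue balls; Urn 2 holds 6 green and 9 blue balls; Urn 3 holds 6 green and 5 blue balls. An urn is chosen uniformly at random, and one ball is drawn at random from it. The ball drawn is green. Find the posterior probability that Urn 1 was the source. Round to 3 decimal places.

Posterior probability ≈ 0.414

P(green|Urn 1) = 0.6667; P(green|Urn 2) = 0.4; P(green|Urn 3) = 0.5455.
Prior × likelihood for each source: 0.333333·0.6667=0.2222, 0.333333·0.4=0.1333, 0.333333·0.5455=0.1818. Summing gives P(green) = 0.53737.
P(Urn 1 | green) = 0.2222 / 0.53737 = 0.414.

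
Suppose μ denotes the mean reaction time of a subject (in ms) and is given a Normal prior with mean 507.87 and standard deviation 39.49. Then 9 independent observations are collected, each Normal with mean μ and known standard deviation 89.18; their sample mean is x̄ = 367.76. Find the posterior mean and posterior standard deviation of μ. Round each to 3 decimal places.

Posterior mean ≈ 418.437; posterior SD ≈ 23.750

Prior precision 1/τ₀² = 1/39.49² = 0.00064125; data precision n/σ² = 9/89.18² = 0.00113164.
Posterior precision = 0.00064125 + 0.00113164 = 0.00177289, giving posterior SD = 1/√0.00177289 = 23.750.
Posterior mean = (0.00064125·507.87 + 0.00113164·367.76) / 0.00177289 = 418.437.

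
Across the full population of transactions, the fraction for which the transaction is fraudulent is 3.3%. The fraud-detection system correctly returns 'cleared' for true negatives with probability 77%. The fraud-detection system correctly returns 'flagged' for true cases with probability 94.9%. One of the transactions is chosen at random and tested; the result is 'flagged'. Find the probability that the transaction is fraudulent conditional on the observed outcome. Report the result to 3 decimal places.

P(H | E) ≈ 0.123

Let H be the event that the transaction is fraudulent. P(H) = 0.033, so P(¬H) = 0.967. With E the 'flagged' result, P(E|H) = 0.949 and P(E|¬H) = 0.23.
P(E) = 0.949·0.033 + 0.23·0.967 = 0.031317 + 0.22241 = 0.25373.
By Bayes' theorem, P(H|E) = 0.031317 / 0.25373 = 0.123.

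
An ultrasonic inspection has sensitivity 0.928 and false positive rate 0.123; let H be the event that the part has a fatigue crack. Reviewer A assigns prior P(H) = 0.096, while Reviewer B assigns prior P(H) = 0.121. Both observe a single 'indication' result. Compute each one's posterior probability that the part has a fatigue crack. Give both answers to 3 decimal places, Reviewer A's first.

P('+'|H) = 0.928, P('+'|¬H) = 0.123.
Reviewer A: numerator 0.928·0.096 = 0.089088; evidence = 0.089088+0.123·0.904 = 0.20028; posterior = 0.445.
Reviewer B: numerator 0.928·0.121 = 0.11229; evidence = 0.11229+0.123·0.879 = 0.22041; posterior = 0.509.

Reviewer A: 0.445; Reviewer B: 0.509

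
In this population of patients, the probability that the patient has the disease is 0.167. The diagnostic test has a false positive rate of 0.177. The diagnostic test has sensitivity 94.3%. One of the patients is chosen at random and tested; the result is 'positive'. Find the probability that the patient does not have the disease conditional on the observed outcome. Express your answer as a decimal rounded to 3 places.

P(¬H | E) ≈ 0.484

Let H be the event that the patient has the disease. P(H) = 0.167, so P(¬H) = 0.833. With E the 'positive' result, P(E|H) = 0.943 and P(E|¬H) = 0.177.
P(E) = 0.943·0.167 + 0.177·0.833 = 0.15748 + 0.14744 = 0.30492.
By Bayes' theorem, P(H|E) = 0.15748 / 0.30492 = 0.516. Hence P(¬H|E) = 1 − 0.516 = 0.484.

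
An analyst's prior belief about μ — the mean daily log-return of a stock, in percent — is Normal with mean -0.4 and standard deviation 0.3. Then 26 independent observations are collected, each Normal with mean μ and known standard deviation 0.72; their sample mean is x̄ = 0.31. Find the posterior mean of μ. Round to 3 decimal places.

Posterior mean ≈ 0.181

With known σ, the Normal prior is conjugate. Weight on the data is w = (n/σ²)/(n/σ² + 1/τ₀²) = 50.1543/(50.1543+11.1111) = 0.81864.
Posterior mean = w·x̄ + (1−w)·μ₀ = 0.81864·0.31 + 0.18136·-0.4 = 0.181.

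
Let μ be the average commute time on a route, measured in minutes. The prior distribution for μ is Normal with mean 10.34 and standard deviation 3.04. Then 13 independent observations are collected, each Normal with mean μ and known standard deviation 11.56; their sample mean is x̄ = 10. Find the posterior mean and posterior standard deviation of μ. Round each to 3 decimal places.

Prior precision 1/τ₀² = 1/3.04² = 0.108206; data precision n/σ² = 13/11.56² = 0.0972809.
Posterior precision = 0.108206 + 0.0972809 = 0.205487, giving posterior SD = 1/√0.205487 = 2.206.
Posterior mean = (0.108206·10.34 + 0.0972809·10) / 0.205487 = 10.179.

Posterior mean ≈ 10.179; posterior SD ≈ 2.206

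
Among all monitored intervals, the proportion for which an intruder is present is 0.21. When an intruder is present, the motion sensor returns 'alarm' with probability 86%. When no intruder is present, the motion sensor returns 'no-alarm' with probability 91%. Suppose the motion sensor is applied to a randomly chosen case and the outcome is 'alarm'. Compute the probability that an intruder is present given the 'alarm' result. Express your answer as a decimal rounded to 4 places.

P(H | E) ≈ 0.7175

Let H be the event that an intruder is present. P(H) = 0.21, so P(¬H) = 0.79. With E the 'alarm' result, P(E|H) = 0.86 and P(E|¬H) = 0.09.
P(E) = 0.86·0.21 + 0.09·0.79 = 0.18060 + 0.071100 = 0.25170.
By Bayes' theorem, P(H|E) = 0.18060 / 0.25170 = 0.7175.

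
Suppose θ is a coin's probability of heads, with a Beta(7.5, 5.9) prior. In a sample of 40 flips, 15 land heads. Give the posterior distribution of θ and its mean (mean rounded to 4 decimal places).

The binomial likelihood is conjugate to the Beta prior: with 15 successes and 25 failures, the posterior is Beta(7.5+15, 5.9+25) = Beta(22.5, 30.9).
Posterior mean = α/(α+β) = 22.5/53.4 = 0.4213.

Posterior: Beta(22.5, 30.9); mean ≈ 0.4213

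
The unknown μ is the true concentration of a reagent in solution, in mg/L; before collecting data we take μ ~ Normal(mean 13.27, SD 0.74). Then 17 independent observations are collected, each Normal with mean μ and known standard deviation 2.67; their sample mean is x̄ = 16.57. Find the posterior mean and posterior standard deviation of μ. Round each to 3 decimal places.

Prior precision 1/τ₀² = 1/0.74² = 1.82615; data precision n/σ² = 17/2.67² = 2.38466.
Posterior precision = 1.82615 + 2.38466 = 4.21081, giving posterior SD = 1/√4.21081 = 0.487.
Posterior mean = (1.82615·13.27 + 2.38466·16.57) / 4.21081 = 15.139.

Posterior mean ≈ 15.139; posterior SD ≈ 0.487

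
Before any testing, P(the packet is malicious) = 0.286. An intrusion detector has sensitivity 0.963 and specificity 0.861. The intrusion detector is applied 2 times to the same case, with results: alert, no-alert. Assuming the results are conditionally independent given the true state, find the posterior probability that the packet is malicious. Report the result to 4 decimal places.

Let H be the event that the packet is malicious; start with P(H) = 0.286. P('alert'|H) = 0.963, P('alert'|¬H) = 0.139.
Update on result 1 ('alert'): P(H) ← 0.963·0.2860 / (0.963·0.2860 + 0.139·0.7140) = 0.27542/0.37466 = 0.7351.
Update on result 2 ('no-alert'): P(H) ← 0.037·0.7351 / (0.037·0.7351 + 0.861·0.2649) = 0.027199/0.25527 = 0.1065.

Posterior P(H) ≈ 0.1065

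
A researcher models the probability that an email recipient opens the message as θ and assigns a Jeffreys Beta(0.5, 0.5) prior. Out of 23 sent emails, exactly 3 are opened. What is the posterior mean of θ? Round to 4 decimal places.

Observing 3 successes and 20 failures updates Beta(0.5, 0.5) by adding the success and failure counts to the two shape parameters: α = 0.5+3 = 3.5, β = 0.5+20 = 20.5.
Posterior mean = α/(α+β) = 3.5/24 = 0.1458.

Posterior mean ≈ 0.1458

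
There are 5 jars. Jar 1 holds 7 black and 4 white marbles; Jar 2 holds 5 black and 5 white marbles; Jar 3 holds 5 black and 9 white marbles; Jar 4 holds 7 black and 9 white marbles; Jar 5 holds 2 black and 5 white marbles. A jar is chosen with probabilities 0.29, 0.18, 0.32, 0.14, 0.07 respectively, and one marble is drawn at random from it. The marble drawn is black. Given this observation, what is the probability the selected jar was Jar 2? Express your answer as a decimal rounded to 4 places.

P(black|Jar 1) = 0.6364; P(black|Jar 2) = 0.5; P(black|Jar 3) = 0.3571; P(black|Jar 4) = 0.4375; P(black|Jar 5) = 0.2857.
Prior × likelihood for each source: 0.29·0.6364=0.1845, 0.18·0.5=0.09000, 0.32·0.3571=0.1143, 0.14·0.4375=0.06125, 0.07·0.2857=0.02000. Summing gives P(black) = 0.47008.
P(Jar 2 | black) = 0.09000 / 0.47008 = 0.1915.

Posterior probability ≈ 0.1915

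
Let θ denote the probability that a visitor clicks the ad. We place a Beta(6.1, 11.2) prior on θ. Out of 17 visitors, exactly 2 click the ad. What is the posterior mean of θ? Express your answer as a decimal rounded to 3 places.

Observing 2 successes and 15 failures updates Beta(6.1, 11.2) by adding the success and failure counts to the two shape parameters: α = 6.1+2 = 8.1, β = 11.2+15 = 26.2.
E[θ | data] = 8.1/(8.1+26.2) = 0.236.

Posterior mean ≈ 0.236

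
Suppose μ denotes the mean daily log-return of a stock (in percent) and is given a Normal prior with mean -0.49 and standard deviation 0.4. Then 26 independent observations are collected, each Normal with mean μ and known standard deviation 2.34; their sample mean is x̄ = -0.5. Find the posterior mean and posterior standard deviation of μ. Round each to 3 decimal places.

Posterior mean ≈ -0.494; posterior SD ≈ 0.302

Prior precision 1/τ₀² = 1/0.4² = 6.25000; data precision n/σ² = 26/2.34² = 4.74834.
Posterior precision = 6.25000 + 4.74834 = 10.9983, giving posterior SD = 1/√10.9983 = 0.302.
Posterior mean = (6.25000·-0.49 + 4.74834·-0.5) / 10.9983 = -0.494.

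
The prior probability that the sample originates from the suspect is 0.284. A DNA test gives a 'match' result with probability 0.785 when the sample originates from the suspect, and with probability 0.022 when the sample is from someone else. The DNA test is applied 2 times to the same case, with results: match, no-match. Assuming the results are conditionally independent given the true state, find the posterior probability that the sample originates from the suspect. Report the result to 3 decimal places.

Posterior P(H) ≈ 0.757

With H the event that the sample originates from the suspect, the joint likelihood of the observed sequence is P(data|H) = 0.785·0.215 = 0.16878 and P(data|¬H) = 0.022·0.978 = 0.021516.
Bayes: P(H|data) = 0.284·0.16878 / (0.284·0.16878 + 0.716·0.021516) = 0.047932/0.063338 = 0.7568.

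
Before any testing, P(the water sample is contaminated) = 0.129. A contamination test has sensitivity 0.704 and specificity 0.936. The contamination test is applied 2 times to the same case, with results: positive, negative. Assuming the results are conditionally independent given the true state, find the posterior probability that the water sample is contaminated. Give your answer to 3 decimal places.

Let H be the event that the water sample is contaminated; start with P(H) = 0.129. P('positive'|H) = 0.704, P('positive'|¬H) = 0.064.
Update on result 1 ('positive'): P(H) ← 0.704·0.1290 / (0.704·0.1290 + 0.064·0.8710) = 0.090816/0.14656 = 0.6197.
Update on result 2 ('negative'): P(H) ← 0.296·0.6197 / (0.296·0.6197 + 0.936·0.3803) = 0.18342/0.53942 = 0.3400.

Posterior P(H) ≈ 0.340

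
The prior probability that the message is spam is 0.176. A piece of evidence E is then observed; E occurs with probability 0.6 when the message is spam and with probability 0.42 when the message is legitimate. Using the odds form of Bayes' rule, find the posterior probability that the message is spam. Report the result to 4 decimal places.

Posterior probability ≈ 0.2338

Prior odds = 0.176/(1−0.176) = 0.21359. In log-odds, ln(0.21359) = -1.5437.
Add log likelihood ratio: ln(1.4286) = 0.35667.
Posterior log-odds = -1.1870, so posterior odds = exp(-1.1870) = 0.30513. Converting, P(H|E) = 0.30513/1.3051 = 0.2338.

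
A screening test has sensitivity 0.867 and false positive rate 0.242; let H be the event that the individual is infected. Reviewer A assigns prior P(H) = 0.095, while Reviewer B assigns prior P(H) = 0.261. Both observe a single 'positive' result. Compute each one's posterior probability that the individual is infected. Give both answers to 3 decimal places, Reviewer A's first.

Reviewer A: 0.273; Reviewer B: 0.559

P('+'|H) = 0.867, P('+'|¬H) = 0.242.
Reviewer A: numerator 0.867·0.095 = 0.082365; evidence = 0.082365+0.242·0.905 = 0.30138; posterior = 0.273.
Reviewer B: numerator 0.867·0.261 = 0.22629; evidence = 0.22629+0.242·0.739 = 0.40513; posterior = 0.559.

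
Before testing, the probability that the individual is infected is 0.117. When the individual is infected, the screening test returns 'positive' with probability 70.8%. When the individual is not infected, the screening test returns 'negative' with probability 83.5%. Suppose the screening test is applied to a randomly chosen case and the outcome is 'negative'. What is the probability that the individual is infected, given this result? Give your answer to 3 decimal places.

P(H | E) ≈ 0.044

Let H be the event that the individual is infected. P(H) = 0.117, so P(¬H) = 0.883. With E the 'negative' result, P(E|H) = 0.292 and P(E|¬H) = 0.835.
P(E) = 0.292·0.117 + 0.835·0.883 = 0.034164 + 0.73730 = 0.77147.
By Bayes' theorem, P(H|E) = 0.034164 / 0.77147 = 0.044.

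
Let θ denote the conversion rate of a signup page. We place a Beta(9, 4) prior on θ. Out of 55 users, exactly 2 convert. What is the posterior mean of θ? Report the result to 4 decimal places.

Posterior mean ≈ 0.1618

The binomial likelihood is conjugate to the Beta prior: with 2 successes and 53 failures, the posterior is Beta(9+2, 4+53) = Beta(11, 57).
E[θ | data] = 11/(11+57) = 0.1618.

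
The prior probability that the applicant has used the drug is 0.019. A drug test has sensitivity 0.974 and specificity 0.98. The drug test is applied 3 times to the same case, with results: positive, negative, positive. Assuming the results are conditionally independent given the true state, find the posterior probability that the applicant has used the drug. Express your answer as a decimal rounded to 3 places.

With H the event that the applicant has used the drug, the joint likelihood of the observed sequence is P(data|H) = 0.974·0.026·0.974 = 0.024666 and P(data|¬H) = 0.02·0.98·0.02 = 0.00039200.
Bayes: P(H|data) = 0.019·0.024666 / (0.019·0.024666 + 0.981·0.00039200) = 0.00046865/0.00085320 = 0.5493.

Posterior P(H) ≈ 0.549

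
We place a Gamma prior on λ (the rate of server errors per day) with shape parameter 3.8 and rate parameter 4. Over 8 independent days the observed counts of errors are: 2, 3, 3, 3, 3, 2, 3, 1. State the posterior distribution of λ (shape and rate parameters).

Total count ∑xᵢ = 20 over n = 8 days.
Gamma is conjugate to the Poisson likelihood: posterior is Gamma(shape = 3.8+20 = 23.8, rate = 4+8 = 12).

Posterior: Gamma(shape=23.8, rate=12)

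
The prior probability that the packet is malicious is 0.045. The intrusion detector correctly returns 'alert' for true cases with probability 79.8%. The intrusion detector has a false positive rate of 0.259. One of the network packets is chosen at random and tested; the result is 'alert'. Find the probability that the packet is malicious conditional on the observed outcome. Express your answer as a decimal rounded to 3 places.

Let H be the event that the packet is malicious. P(H) = 0.045, so P(¬H) = 0.955. With E the 'alert' result, P(E|H) = 0.798 and P(E|¬H) = 0.259.
P(E) = 0.798·0.045 + 0.259·0.955 = 0.035910 + 0.24735 = 0.28326.
By Bayes' theorem, P(H|E) = 0.035910 / 0.28326 = 0.127.

P(H | E) ≈ 0.127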